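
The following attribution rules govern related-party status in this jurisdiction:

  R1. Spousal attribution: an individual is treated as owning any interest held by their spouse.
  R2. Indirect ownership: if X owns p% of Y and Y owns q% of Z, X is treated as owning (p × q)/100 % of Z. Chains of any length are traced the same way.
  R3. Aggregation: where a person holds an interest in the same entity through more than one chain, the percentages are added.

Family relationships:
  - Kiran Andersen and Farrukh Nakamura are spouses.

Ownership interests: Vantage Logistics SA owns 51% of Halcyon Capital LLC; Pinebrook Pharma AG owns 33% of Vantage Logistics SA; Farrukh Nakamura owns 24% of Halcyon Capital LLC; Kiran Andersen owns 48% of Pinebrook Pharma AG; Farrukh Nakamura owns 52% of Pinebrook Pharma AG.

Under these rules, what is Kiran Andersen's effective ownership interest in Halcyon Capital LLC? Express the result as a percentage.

40.83%

By spousal attribution (R1), Kiran Andersen is treated as also owning Farrukh Nakamura's interest in Pinebrook Pharma AG, giving 48% + 52% = 100%.
By spousal attribution (R1), Kiran Andersen is treated as owning Farrukh Nakamura's 24% interest in Halcyon Capital LLC.
Chain via Pinebrook Pharma AG → Vantage Logistics SA (R2): 100% × 33% × 51% = 16.83% of Halcyon Capital LLC.
Direct interest in Halcyon Capital LLC: 24%.
Aggregating (R3): 16.83% + 24% = 40.83%.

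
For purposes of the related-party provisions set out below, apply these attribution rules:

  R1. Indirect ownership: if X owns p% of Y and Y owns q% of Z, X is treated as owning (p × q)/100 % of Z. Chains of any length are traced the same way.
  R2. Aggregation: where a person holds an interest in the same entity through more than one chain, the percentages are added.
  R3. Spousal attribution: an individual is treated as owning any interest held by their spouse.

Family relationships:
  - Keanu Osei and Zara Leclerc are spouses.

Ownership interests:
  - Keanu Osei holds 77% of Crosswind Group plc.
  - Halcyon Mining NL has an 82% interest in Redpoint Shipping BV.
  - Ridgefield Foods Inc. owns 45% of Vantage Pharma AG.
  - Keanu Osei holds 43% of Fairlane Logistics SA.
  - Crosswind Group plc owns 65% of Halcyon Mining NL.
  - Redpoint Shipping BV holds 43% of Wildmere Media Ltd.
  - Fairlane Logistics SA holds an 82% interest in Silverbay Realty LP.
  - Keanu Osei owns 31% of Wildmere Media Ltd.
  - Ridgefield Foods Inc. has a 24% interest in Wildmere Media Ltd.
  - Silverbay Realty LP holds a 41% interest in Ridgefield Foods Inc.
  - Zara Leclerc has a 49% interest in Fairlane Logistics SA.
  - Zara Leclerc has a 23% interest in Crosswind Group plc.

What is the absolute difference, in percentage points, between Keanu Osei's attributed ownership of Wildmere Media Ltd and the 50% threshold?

By spousal attribution (R3), Keanu Osei is treated as also owning Zara Leclerc's interest in Crosswind Group plc, giving 77% + 23% = 100%.
By spousal attribution (R3), Keanu Osei is treated as also owning Zara Leclerc's interest in Fairlane Logistics SA, giving 43% + 49% = 92%.
Chain via Crosswind Group plc → Halcyon Mining NL → Redpoint Shipping BV (R1): 100% × 65% × 82% × 43% = 22.919% of Wildmere Media Ltd.
Chain via Fairlane Logistics SA → Silverbay Realty LP → Ridgefield Foods Inc. (R1): 92% × 82% × 41% × 24% = 7.423296% of Wildmere Media Ltd.
Direct interest in Wildmere Media Ltd: 31%.
Aggregating (R2): 22.919% + 7.423296% + 31% = 61.342296%.
61.342296% exceeds the 50% threshold by 11.342296 percentage points.

11.342296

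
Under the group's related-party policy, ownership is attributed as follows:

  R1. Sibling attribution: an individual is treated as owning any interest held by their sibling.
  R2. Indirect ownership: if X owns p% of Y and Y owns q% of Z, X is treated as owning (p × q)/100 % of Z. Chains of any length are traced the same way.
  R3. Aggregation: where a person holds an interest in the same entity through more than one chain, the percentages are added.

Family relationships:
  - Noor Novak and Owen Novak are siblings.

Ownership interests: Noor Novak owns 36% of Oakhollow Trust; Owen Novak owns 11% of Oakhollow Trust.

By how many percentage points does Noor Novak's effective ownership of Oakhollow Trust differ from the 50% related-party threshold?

3

By sibling attribution (R1), Noor Novak is treated as also owning Owen Novak's interest in Oakhollow Trust, giving 36% + 11% = 47%.
Direct interest in Oakhollow Trust: 47%.
47% falls short of the 50% threshold by 3 percentage points.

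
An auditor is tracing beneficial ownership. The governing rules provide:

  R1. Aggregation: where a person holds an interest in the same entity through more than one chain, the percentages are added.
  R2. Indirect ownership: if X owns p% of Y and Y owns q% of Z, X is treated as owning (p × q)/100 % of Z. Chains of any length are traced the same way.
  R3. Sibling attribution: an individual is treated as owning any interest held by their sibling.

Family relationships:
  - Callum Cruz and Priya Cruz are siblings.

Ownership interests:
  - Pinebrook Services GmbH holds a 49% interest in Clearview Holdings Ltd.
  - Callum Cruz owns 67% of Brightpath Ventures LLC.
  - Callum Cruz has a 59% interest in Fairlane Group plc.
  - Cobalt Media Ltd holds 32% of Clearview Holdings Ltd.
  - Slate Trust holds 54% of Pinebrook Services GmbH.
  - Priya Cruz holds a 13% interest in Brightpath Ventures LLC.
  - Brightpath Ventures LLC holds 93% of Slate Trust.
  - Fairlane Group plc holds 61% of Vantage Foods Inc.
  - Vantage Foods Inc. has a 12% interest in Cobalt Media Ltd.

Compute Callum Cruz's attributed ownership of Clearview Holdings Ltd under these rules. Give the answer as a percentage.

21.068256%

By sibling attribution (R3), Callum Cruz is treated as also owning Priya Cruz's interest in Brightpath Ventures LLC, giving 67% + 13% = 80%.
Chain via Brightpath Ventures LLC → Slate Trust → Pinebrook Services GmbH (R2): 80% × 93% × 54% × 49% = 19.68624% of Clearview Holdings Ltd.
Chain via Fairlane Group plc → Vantage Foods Inc. → Cobalt Media Ltd (R2): 59% × 61% × 12% × 32% = 1.382016% of Clearview Holdings Ltd.
Aggregating (R1): 19.68624% + 1.382016% = 21.068256%.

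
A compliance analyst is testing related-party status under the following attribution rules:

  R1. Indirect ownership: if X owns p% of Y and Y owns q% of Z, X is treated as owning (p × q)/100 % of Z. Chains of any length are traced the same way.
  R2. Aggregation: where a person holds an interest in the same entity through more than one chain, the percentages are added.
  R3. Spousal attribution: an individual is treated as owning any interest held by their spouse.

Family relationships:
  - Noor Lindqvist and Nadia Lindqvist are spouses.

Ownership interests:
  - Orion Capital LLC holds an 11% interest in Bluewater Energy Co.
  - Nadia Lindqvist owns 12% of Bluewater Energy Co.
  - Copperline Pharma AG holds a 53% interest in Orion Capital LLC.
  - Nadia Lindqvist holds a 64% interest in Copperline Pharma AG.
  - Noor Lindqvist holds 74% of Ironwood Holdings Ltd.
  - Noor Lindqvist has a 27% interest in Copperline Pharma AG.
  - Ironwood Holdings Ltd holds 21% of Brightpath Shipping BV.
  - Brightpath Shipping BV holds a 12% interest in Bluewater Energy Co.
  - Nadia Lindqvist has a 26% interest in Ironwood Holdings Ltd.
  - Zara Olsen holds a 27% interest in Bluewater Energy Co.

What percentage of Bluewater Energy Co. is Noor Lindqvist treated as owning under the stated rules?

19.8253%

By spousal attribution (R3), Noor Lindqvist is treated as also owning Nadia Lindqvist's interest in Copperline Pharma AG, giving 27% + 64% = 91%.
By spousal attribution (R3), Noor Lindqvist is treated as also owning Nadia Lindqvist's interest in Ironwood Holdings Ltd, giving 74% + 26% = 100%.
By spousal attribution (R3), Noor Lindqvist is treated as owning Nadia Lindqvist's 12% interest in Bluewater Energy Co.
Chain via Copperline Pharma AG → Orion Capital LLC (R1): 91% × 53% × 11% = 5.3053% of Bluewater Energy Co.
Chain via Ironwood Holdings Ltd → Brightpath Shipping BV (R1): 100% × 21% × 12% = 2.52% of Bluewater Energy Co.
Direct interest in Bluewater Energy Co: 12%.
Aggregating (R2): 5.3053% + 2.52% + 12% = 19.8253%.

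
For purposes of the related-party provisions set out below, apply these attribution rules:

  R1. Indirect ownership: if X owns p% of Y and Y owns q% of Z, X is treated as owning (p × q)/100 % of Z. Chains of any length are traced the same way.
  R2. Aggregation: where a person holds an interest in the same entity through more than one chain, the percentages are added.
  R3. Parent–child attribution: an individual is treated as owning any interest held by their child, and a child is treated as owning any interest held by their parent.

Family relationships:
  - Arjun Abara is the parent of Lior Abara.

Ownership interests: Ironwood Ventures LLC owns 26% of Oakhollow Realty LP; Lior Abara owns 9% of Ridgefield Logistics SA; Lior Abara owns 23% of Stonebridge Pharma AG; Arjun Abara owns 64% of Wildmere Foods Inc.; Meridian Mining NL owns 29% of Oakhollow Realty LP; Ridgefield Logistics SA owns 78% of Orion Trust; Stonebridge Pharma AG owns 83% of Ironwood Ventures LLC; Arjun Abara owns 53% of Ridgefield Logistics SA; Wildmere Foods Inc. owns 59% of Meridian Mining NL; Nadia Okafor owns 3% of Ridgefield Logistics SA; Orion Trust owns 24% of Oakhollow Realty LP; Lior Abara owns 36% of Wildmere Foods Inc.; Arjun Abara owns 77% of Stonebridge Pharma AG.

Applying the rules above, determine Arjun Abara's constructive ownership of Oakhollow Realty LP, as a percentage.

50.2964%

By parent–child attribution (R3), Arjun Abara is treated as also owning Lior Abara's interest in Wildmere Foods Inc, giving 64% + 36% = 100%.
By parent–child attribution (R3), Arjun Abara is treated as also owning Lior Abara's interest in Stonebridge Pharma AG, giving 77% + 23% = 100%.
By parent–child attribution (R3), Arjun Abara is treated as also owning Lior Abara's interest in Ridgefield Logistics SA, giving 53% + 9% = 62%.
Chain via Wildmere Foods Inc. → Meridian Mining NL (R1): 100% × 59% × 29% = 17.11% of Oakhollow Realty LP.
Chain via Stonebridge Pharma AG → Ironwood Ventures LLC (R1): 100% × 83% × 26% = 21.58% of Oakhollow Realty LP.
Chain via Ridgefield Logistics SA → Orion Trust (R1): 62% × 78% × 24% = 11.6064% of Oakhollow Realty LP.
Aggregating (R2): 17.11% + 21.58% + 11.6064% = 50.2964%.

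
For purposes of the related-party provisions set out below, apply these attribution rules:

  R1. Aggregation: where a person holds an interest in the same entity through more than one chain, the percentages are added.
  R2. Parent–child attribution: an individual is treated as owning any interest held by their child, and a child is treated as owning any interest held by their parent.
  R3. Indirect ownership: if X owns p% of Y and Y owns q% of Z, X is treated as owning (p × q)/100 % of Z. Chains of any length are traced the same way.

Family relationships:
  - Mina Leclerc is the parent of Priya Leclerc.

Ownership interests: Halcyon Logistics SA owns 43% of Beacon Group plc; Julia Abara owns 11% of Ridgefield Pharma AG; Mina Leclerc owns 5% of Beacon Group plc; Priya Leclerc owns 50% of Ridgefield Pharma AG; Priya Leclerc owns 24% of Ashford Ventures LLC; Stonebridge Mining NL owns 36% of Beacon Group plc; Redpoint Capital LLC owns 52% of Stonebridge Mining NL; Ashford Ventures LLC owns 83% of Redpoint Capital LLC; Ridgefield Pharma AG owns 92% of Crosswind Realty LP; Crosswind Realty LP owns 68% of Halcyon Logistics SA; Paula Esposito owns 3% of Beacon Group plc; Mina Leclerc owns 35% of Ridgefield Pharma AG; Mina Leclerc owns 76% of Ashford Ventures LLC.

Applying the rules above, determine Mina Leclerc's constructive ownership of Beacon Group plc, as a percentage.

43.40328%

By parent–child attribution (R2), Mina Leclerc is treated as also owning Priya Leclerc's interest in Ridgefield Pharma AG, giving 35% + 50% = 85%.
By parent–child attribution (R2), Mina Leclerc is treated as also owning Priya Leclerc's interest in Ashford Ventures LLC, giving 76% + 24% = 100%.
Chain via Ridgefield Pharma AG → Crosswind Realty LP → Halcyon Logistics SA (R3): 85% × 92% × 68% × 43% = 22.86568% of Beacon Group plc.
Chain via Ashford Ventures LLC → Redpoint Capital LLC → Stonebridge Mining NL (R3): 100% × 83% × 52% × 36% = 15.5376% of Beacon Group plc.
Direct interest in Beacon Group plc: 5%.
Aggregating (R1): 22.86568% + 15.5376% + 5% = 43.40328%.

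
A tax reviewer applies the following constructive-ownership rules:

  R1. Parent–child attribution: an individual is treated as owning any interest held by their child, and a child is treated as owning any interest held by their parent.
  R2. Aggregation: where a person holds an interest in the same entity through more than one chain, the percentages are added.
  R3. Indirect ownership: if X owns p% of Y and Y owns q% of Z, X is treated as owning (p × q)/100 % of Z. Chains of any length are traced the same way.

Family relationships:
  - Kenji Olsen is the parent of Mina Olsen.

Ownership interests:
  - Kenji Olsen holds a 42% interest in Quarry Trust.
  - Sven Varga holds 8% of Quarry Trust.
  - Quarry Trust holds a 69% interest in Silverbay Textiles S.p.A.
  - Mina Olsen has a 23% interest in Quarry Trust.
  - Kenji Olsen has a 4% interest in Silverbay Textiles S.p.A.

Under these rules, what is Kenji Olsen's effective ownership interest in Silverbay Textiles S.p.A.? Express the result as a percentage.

48.85%

By parent–child attribution (R1), Kenji Olsen is treated as also owning Mina Olsen's interest in Quarry Trust, giving 42% + 23% = 65%.
Chain via Quarry Trust (R3): 65% × 69% = 44.85% of Silverbay Textiles S.p.A.
Direct interest in Silverbay Textiles S.p.A: 4%.
Aggregating (R2): 44.85% + 4% = 48.85%.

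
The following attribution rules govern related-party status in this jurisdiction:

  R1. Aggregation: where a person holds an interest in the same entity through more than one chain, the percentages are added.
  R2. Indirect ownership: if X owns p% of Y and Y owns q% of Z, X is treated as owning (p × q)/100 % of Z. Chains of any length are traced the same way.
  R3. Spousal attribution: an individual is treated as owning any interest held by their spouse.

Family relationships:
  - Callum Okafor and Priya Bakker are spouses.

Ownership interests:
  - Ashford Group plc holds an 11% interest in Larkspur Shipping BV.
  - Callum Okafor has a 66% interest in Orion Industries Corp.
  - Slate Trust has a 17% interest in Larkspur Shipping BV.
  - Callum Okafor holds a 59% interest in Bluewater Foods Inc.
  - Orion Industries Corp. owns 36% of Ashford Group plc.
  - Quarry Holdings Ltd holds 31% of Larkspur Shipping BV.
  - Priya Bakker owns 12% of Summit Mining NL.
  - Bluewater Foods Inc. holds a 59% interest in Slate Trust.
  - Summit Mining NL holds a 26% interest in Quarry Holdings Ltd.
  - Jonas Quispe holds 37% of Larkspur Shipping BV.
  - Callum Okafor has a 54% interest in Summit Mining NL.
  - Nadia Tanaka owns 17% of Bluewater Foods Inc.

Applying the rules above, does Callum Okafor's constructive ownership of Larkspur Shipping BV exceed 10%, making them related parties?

Yes

By spousal attribution (R3), Callum Okafor is treated as also owning Priya Bakker's interest in Summit Mining NL, giving 54% + 12% = 66%.
Chain via Orion Industries Corp. → Ashford Group plc (R2): 66% × 36% × 11% = 2.6136% of Larkspur Shipping BV.
Chain via Summit Mining NL → Quarry Holdings Ltd (R2): 66% × 26% × 31% = 5.3196% of Larkspur Shipping BV.
Chain via Bluewater Foods Inc. → Slate Trust (R2): 59% × 59% × 17% = 5.9177% of Larkspur Shipping BV.
Aggregating (R1): 2.6136% + 5.3196% + 5.9177% = 13.8509%.
13.8509% exceeds the 10% threshold, so Callum is a related party to Larkspur Shipping BV.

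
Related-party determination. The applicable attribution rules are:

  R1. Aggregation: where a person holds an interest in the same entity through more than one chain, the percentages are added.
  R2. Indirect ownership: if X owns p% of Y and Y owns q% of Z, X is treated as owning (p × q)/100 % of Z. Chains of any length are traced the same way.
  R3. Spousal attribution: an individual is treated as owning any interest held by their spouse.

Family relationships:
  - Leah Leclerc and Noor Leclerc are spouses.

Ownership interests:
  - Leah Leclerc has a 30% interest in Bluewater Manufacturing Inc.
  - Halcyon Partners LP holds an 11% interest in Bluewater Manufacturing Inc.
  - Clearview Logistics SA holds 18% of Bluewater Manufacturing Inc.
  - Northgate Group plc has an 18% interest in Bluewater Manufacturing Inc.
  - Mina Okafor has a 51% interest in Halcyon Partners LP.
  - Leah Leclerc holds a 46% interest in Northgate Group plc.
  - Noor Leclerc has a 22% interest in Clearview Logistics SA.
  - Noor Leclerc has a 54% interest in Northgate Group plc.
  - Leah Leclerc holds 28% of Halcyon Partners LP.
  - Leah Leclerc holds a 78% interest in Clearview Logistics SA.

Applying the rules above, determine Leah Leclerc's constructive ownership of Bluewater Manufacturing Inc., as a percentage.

69.08%

By spousal attribution (R3), Leah Leclerc is treated as also owning Noor Leclerc's interest in Clearview Logistics SA, giving 78% + 22% = 100%.
By spousal attribution (R3), Leah Leclerc is treated as also owning Noor Leclerc's interest in Northgate Group plc, giving 46% + 54% = 100%.
Chain via Clearview Logistics SA (R2): 100% × 18% = 18% of Bluewater Manufacturing Inc.
Chain via Northgate Group plc (R2): 100% × 18% = 18% of Bluewater Manufacturing Inc.
Chain via Halcyon Partners LP (R2): 28% × 11% = 3.08% of Bluewater Manufacturing Inc.
Direct interest in Bluewater Manufacturing Inc: 30%.
Aggregating (R1): 18% + 18% + 3.08% + 30% = 69.08%.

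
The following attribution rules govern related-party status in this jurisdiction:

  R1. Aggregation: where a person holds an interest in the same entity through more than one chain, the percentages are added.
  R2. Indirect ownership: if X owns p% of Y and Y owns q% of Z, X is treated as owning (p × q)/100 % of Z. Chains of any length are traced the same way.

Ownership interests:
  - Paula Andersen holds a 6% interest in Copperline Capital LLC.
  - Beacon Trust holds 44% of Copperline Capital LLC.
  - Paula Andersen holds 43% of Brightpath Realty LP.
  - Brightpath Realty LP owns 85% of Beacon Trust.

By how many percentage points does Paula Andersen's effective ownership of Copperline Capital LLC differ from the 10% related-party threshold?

Chain via Brightpath Realty LP → Beacon Trust (R2): 43% × 85% × 44% = 16.082% of Copperline Capital LLC.
Direct interest in Copperline Capital LLC: 6%.
Aggregating (R1): 16.082% + 6% = 22.082%.
22.082% exceeds the 10% threshold by 12.082 percentage points.

12.082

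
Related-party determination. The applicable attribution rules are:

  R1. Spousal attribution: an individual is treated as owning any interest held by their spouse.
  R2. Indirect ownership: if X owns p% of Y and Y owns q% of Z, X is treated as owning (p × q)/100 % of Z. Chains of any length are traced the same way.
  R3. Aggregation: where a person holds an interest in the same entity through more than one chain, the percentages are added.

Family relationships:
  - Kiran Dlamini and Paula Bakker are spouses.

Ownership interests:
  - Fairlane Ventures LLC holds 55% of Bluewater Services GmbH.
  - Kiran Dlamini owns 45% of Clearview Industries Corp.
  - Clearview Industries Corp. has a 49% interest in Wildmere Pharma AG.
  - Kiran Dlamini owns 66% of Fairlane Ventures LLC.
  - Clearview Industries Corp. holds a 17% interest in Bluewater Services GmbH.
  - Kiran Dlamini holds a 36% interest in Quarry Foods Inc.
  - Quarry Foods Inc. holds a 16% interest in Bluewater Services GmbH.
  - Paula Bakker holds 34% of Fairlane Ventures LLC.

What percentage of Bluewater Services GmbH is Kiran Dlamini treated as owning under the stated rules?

68.41%

By spousal attribution (R1), Kiran Dlamini is treated as also owning Paula Bakker's interest in Fairlane Ventures LLC, giving 66% + 34% = 100%.
Chain via Clearview Industries Corp. (R2): 45% × 17% = 7.65% of Bluewater Services GmbH.
Chain via Quarry Foods Inc. (R2): 36% × 16% = 5.76% of Bluewater Services GmbH.
Chain via Fairlane Ventures LLC (R2): 100% × 55% = 55% of Bluewater Services GmbH.
Aggregating (R3): 7.65% + 5.76% + 55% = 68.41%.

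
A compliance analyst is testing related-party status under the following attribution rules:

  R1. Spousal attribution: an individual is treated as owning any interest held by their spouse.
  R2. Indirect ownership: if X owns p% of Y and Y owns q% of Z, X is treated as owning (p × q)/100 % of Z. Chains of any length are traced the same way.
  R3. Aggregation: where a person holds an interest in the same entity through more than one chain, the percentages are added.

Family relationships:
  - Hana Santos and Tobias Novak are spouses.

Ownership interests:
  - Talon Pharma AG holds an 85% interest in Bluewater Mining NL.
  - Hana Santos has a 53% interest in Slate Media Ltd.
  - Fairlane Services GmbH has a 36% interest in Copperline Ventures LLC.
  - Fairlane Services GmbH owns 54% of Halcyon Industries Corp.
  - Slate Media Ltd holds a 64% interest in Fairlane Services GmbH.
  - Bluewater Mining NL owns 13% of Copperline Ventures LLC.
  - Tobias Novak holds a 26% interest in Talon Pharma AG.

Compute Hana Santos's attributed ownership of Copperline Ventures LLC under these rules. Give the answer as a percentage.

By spousal attribution (R1), Hana Santos is treated as owning Tobias Novak's 26% interest in Talon Pharma AG.
Chain via Slate Media Ltd → Fairlane Services GmbH (R2): 53% × 64% × 36% = 12.2112% of Copperline Ventures LLC.
Chain via Talon Pharma AG → Bluewater Mining NL (R2): 26% × 85% × 13% = 2.873% of Copperline Ventures LLC.
Aggregating (R3): 12.2112% + 2.873% = 15.0842%.

15.0842%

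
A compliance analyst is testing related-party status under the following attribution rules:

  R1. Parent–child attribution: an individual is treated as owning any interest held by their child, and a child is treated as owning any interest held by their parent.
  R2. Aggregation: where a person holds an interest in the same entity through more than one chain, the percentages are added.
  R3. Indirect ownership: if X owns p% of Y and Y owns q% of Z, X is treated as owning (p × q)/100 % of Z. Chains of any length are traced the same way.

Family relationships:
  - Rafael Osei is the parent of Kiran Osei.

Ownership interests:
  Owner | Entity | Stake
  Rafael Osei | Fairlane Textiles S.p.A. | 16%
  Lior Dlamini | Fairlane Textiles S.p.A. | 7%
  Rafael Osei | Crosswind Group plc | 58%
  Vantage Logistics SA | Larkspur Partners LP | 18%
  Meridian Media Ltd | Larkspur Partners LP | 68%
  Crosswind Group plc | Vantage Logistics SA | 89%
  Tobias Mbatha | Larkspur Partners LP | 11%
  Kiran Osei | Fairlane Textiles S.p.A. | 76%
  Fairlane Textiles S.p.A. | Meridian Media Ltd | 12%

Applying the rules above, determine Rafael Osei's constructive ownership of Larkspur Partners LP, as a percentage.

By parent–child attribution (R1), Rafael Osei is treated as also owning Kiran Osei's interest in Fairlane Textiles S.p.A, giving 16% + 76% = 92%.
Chain via Fairlane Textiles S.p.A. → Meridian Media Ltd (R3): 92% × 12% × 68% = 7.5072% of Larkspur Partners LP.
Chain via Crosswind Group plc → Vantage Logistics SA (R3): 58% × 89% × 18% = 9.2916% of Larkspur Partners LP.
Aggregating (R2): 7.5072% + 9.2916% = 16.7988%.

16.7988%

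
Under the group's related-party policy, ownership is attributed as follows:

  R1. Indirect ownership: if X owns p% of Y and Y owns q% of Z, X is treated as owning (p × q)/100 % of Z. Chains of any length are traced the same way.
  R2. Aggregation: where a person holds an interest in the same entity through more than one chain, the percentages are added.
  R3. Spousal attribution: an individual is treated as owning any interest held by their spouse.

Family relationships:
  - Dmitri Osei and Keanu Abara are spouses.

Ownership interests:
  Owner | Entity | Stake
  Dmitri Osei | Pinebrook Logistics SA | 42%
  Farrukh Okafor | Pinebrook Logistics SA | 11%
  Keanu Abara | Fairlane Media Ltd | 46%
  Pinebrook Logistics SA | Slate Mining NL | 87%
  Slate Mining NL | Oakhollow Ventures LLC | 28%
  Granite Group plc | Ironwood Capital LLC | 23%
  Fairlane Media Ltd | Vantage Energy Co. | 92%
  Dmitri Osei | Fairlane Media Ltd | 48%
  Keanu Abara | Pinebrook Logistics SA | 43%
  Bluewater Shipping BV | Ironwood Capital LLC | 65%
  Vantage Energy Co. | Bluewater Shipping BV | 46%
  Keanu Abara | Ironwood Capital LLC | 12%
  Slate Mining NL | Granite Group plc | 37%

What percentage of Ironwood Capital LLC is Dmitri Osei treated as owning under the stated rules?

44.150665%

By spousal attribution (R3), Dmitri Osei is treated as also owning Keanu Abara's interest in Pinebrook Logistics SA, giving 42% + 43% = 85%.
By spousal attribution (R3), Dmitri Osei is treated as also owning Keanu Abara's interest in Fairlane Media Ltd, giving 48% + 46% = 94%.
By spousal attribution (R3), Dmitri Osei is treated as owning Keanu Abara's 12% interest in Ironwood Capital LLC.
Chain via Pinebrook Logistics SA → Slate Mining NL → Granite Group plc (R1): 85% × 87% × 37% × 23% = 6.293145% of Ironwood Capital LLC.
Chain via Fairlane Media Ltd → Vantage Energy Co. → Bluewater Shipping BV (R1): 94% × 92% × 46% × 65% = 25.85752% of Ironwood Capital LLC.
Direct interest in Ironwood Capital LLC: 12%.
Aggregating (R2): 6.293145% + 25.85752% + 12% = 44.150665%.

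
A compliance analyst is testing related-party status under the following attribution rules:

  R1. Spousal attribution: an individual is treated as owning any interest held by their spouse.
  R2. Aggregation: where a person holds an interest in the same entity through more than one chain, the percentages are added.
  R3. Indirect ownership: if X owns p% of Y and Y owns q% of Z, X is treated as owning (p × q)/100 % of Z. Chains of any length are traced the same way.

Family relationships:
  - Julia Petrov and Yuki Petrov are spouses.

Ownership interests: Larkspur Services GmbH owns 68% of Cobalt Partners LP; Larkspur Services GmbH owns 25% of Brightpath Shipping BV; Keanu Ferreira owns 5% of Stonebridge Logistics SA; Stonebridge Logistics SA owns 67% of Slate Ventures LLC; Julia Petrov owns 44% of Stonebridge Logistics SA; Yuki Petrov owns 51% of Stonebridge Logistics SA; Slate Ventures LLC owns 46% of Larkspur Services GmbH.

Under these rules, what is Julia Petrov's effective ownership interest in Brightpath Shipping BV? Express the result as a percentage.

By spousal attribution (R1), Julia Petrov is treated as also owning Yuki Petrov's interest in Stonebridge Logistics SA, giving 44% + 51% = 95%.
Chain via Stonebridge Logistics SA → Slate Ventures LLC → Larkspur Services GmbH (R3): 95% × 67% × 46% × 25% = 7.31975% of Brightpath Shipping BV.

7.31975%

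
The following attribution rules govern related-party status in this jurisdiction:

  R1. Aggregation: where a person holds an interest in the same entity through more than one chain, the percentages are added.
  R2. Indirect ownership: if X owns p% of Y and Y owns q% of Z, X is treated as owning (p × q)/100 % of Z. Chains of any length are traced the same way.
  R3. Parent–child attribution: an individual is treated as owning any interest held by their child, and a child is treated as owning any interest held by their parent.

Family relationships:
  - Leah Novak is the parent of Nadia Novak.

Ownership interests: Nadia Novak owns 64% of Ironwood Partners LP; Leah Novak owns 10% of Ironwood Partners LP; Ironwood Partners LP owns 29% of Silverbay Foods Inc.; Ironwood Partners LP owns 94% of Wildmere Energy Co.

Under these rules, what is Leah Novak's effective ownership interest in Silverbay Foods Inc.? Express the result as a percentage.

21.46%

By parent–child attribution (R3), Leah Novak is treated as also owning Nadia Novak's interest in Ironwood Partners LP, giving 10% + 64% = 74%.
Chain via Ironwood Partners LP (R2): 74% × 29% = 21.46% of Silverbay Foods Inc.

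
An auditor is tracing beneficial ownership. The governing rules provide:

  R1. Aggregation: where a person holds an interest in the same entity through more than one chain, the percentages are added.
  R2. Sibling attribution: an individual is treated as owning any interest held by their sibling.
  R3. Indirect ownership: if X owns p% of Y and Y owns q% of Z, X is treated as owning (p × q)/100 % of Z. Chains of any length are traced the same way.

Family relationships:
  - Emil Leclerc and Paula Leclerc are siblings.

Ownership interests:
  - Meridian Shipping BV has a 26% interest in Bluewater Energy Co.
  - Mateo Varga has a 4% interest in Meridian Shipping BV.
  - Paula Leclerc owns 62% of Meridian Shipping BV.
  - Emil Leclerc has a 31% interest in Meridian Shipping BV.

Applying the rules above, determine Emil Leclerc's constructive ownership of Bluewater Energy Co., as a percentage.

24.18%

By sibling attribution (R2), Emil Leclerc is treated as also owning Paula Leclerc's interest in Meridian Shipping BV, giving 31% + 62% = 93%.
Chain via Meridian Shipping BV (R3): 93% × 26% = 24.18% of Bluewater Energy Co.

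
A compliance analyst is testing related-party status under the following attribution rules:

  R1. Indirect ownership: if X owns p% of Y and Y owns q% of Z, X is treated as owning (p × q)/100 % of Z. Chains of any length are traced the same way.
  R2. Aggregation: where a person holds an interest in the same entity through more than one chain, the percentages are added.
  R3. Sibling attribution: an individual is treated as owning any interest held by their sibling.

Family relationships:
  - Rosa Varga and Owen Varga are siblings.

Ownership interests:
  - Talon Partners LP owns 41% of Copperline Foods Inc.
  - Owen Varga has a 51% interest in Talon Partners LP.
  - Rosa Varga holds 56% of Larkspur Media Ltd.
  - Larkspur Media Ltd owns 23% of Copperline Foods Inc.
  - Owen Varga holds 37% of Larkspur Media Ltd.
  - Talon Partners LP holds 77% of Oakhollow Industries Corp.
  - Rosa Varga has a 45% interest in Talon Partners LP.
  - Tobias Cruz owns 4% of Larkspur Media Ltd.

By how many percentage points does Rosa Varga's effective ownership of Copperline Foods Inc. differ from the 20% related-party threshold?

By sibling attribution (R3), Rosa Varga is treated as also owning Owen Varga's interest in Talon Partners LP, giving 45% + 51% = 96%.
By sibling attribution (R3), Rosa Varga is treated as also owning Owen Varga's interest in Larkspur Media Ltd, giving 56% + 37% = 93%.
Chain via Talon Partners LP (R1): 96% × 41% = 39.36% of Copperline Foods Inc.
Chain via Larkspur Media Ltd (R1): 93% × 23% = 21.39% of Copperline Foods Inc.
Aggregating (R2): 39.36% + 21.39% = 60.75%.
60.75% exceeds the 20% threshold by 40.75 percentage points.

40.75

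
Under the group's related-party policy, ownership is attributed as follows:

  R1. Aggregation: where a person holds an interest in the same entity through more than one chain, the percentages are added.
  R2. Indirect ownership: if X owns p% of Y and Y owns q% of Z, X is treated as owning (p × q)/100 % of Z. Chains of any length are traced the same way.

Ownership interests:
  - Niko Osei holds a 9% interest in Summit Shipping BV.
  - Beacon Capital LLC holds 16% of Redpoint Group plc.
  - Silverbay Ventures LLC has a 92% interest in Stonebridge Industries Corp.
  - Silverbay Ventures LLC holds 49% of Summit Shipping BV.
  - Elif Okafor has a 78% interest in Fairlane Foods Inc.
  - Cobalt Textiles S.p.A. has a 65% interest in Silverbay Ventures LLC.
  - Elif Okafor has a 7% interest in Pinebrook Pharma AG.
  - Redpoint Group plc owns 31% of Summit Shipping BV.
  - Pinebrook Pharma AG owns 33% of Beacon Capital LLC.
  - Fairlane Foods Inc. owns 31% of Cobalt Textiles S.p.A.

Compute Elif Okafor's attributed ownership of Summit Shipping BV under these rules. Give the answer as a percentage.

7.815906%

Chain via Fairlane Foods Inc. → Cobalt Textiles S.p.A. → Silverbay Ventures LLC (R2): 78% × 31% × 65% × 49% = 7.70133% of Summit Shipping BV.
Chain via Pinebrook Pharma AG → Beacon Capital LLC → Redpoint Group plc (R2): 7% × 33% × 16% × 31% = 0.114576% of Summit Shipping BV.
Aggregating (R1): 7.70133% + 0.114576% = 7.815906%.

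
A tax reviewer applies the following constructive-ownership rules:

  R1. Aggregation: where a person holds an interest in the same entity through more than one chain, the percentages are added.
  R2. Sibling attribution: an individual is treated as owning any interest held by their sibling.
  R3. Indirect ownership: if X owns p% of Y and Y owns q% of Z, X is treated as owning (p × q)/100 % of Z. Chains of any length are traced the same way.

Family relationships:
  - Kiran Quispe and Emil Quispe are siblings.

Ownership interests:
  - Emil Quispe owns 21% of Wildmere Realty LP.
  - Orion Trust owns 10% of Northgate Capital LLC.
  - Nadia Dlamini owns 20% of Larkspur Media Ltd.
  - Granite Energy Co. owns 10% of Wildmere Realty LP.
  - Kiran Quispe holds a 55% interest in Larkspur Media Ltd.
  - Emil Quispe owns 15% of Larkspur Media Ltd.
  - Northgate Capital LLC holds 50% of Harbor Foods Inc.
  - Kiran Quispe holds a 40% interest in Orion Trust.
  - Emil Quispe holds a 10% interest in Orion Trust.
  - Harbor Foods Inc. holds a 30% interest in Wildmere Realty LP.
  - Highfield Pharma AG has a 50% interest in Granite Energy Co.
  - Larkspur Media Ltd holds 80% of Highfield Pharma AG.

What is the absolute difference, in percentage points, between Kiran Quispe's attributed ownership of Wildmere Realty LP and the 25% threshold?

By sibling attribution (R2), Kiran Quispe is treated as also owning Emil Quispe's interest in Orion Trust, giving 40% + 10% = 50%.
By sibling attribution (R2), Kiran Quispe is treated as also owning Emil Quispe's interest in Larkspur Media Ltd, giving 55% + 15% = 70%.
By sibling attribution (R2), Kiran Quispe is treated as owning Emil Quispe's 21% interest in Wildmere Realty LP.
Chain via Orion Trust → Northgate Capital LLC → Harbor Foods Inc. (R3): 50% × 10% × 50% × 30% = 0.75% of Wildmere Realty LP.
Chain via Larkspur Media Ltd → Highfield Pharma AG → Granite Energy Co. (R3): 70% × 80% × 50% × 10% = 2.8% of Wildmere Realty LP.
Direct interest in Wildmere Realty LP: 21%.
Aggregating (R1): 0.75% + 2.8% + 21% = 24.55%.
24.55% falls short of the 25% threshold by 0.45 percentage points.

0.45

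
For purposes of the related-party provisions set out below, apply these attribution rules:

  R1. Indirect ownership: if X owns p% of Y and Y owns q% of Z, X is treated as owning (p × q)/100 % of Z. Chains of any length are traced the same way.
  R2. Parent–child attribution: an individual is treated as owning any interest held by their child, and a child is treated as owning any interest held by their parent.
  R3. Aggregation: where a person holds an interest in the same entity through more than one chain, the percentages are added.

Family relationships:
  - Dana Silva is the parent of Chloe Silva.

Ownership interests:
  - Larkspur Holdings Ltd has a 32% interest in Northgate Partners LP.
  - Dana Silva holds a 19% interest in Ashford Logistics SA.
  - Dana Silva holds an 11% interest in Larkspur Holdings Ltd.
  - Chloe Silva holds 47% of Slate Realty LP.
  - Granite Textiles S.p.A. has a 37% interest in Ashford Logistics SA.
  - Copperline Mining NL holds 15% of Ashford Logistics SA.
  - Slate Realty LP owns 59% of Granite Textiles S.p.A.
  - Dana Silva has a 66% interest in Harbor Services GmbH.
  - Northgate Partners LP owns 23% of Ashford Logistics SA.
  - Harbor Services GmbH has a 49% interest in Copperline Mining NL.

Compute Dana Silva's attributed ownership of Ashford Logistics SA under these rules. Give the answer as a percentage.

34.9207%

By parent–child attribution (R2), Dana Silva is treated as owning Chloe Silva's 47% interest in Slate Realty LP.
Chain via Larkspur Holdings Ltd → Northgate Partners LP (R1): 11% × 32% × 23% = 0.8096% of Ashford Logistics SA.
Chain via Harbor Services GmbH → Copperline Mining NL (R1): 66% × 49% × 15% = 4.851% of Ashford Logistics SA.
Direct interest in Ashford Logistics SA: 19%.
Chain via Slate Realty LP → Granite Textiles S.p.A. (R1): 47% × 59% × 37% = 10.2601% of Ashford Logistics SA.
Aggregating (R3): 0.8096% + 4.851% + 19% + 10.2601% = 34.9207%.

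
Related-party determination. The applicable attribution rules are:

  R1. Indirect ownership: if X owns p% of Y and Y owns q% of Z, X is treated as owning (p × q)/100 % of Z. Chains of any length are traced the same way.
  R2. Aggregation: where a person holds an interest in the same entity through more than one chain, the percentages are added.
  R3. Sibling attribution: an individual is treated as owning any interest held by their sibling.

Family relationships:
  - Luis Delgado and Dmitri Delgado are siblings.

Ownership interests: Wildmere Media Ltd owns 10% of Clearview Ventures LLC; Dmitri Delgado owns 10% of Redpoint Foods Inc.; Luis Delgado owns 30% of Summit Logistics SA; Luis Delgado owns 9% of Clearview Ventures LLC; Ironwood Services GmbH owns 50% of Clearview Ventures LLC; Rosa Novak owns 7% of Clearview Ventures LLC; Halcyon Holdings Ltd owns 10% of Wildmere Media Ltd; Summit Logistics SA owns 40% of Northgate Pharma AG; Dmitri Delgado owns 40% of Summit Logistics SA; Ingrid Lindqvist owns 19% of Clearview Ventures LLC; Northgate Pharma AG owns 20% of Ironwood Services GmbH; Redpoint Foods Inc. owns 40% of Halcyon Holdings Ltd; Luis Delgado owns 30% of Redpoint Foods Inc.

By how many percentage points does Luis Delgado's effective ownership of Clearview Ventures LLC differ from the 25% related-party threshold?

13.04

By sibling attribution (R3), Luis Delgado is treated as also owning Dmitri Delgado's interest in Redpoint Foods Inc, giving 30% + 10% = 40%.
By sibling attribution (R3), Luis Delgado is treated as also owning Dmitri Delgado's interest in Summit Logistics SA, giving 30% + 40% = 70%.
Chain via Redpoint Foods Inc. → Halcyon Holdings Ltd → Wildmere Media Ltd (R1): 40% × 40% × 10% × 10% = 0.16% of Clearview Ventures LLC.
Chain via Summit Logistics SA → Northgate Pharma AG → Ironwood Services GmbH (R1): 70% × 40% × 20% × 50% = 2.8% of Clearview Ventures LLC.
Direct interest in Clearview Ventures LLC: 9%.
Aggregating (R2): 0.16% + 2.8% + 9% = 11.96%.
11.96% falls short of the 25% threshold by 13.04 percentage points.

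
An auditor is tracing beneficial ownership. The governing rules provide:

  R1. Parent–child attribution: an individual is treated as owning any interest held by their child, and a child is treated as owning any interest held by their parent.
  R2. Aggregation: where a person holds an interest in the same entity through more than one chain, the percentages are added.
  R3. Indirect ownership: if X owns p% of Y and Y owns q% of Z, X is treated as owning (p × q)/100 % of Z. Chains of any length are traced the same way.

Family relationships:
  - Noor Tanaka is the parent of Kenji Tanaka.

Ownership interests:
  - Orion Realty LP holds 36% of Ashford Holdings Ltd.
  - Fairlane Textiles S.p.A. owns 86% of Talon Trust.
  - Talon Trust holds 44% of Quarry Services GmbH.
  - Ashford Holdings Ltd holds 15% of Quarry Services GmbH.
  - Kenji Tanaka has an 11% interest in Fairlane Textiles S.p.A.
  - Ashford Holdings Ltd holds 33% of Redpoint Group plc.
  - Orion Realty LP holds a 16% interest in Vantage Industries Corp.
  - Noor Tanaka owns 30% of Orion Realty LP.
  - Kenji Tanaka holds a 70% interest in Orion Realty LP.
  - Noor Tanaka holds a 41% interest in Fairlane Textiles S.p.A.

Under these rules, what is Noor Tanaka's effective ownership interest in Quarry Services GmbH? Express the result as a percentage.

By parent–child attribution (R1), Noor Tanaka is treated as also owning Kenji Tanaka's interest in Fairlane Textiles S.p.A, giving 41% + 11% = 52%.
By parent–child attribution (R1), Noor Tanaka is treated as also owning Kenji Tanaka's interest in Orion Realty LP, giving 30% + 70% = 100%.
Chain via Fairlane Textiles S.p.A. → Talon Trust (R3): 52% × 86% × 44% = 19.6768% of Quarry Services GmbH.
Chain via Orion Realty LP → Ashford Holdings Ltd (R3): 100% × 36% × 15% = 5.4% of Quarry Services GmbH.
Aggregating (R2): 19.6768% + 5.4% = 25.0768%.

25.0768%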